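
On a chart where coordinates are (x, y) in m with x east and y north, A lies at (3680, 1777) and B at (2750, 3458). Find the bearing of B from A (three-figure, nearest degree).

Δeast = 2750 − 3680 = -930.00; Δnorth = 3458 − 1777 = 1681.00.
Bearing = atan2(Δeast, Δnorth) mod 360° = 331.05° ≈ 331°.

331°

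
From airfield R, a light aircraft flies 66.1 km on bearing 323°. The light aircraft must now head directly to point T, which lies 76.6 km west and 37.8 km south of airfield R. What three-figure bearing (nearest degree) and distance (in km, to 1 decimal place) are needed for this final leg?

Leg 1 (323°, 66.1 km): east 66.1 sin 323° = -39.78, north 66.1 cos 323° = 52.79
Current position: (-39.78, 52.79). Target: (-76.6, -37.8). Remaining: Δeast = -36.82, Δnorth = -90.59.
Bearing = atan2(-36.82, -90.59) mod 360° = 202.12°; distance = √((-36.82)² + (-90.59)²) = 97.787 km.

202°, 97.8 km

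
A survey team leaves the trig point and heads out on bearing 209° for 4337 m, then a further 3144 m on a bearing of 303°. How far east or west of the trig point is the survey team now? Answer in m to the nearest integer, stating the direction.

Leg 1 (209°, 4337 m): east 4337 sin 209° = -2102.62, north 4337 cos 209° = -3793.23
Leg 2 (303°, 3144 m): east 3144 sin 303° = -2636.78, north 3144 cos 303° = 1712.35
Net east component: -4739.40 m.

4739 m west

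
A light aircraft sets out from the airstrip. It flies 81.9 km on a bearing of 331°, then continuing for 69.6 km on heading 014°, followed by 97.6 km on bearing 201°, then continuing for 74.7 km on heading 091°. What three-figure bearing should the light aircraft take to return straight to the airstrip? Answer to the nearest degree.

Leg 1 (331°, 81.9 km): east 81.9 sin 331° = -39.71, north 81.9 cos 331° = 71.63
Leg 2 (014°, 69.6 km): east 69.6 sin 14° = 16.84, north 69.6 cos 14° = 67.53
Leg 3 (201°, 97.6 km): east 97.6 sin 201° = -34.98, north 97.6 cos 201° = -91.12
Leg 4 (091°, 74.7 km): east 74.7 sin 91° = 74.69, north 74.7 cos 91° = -1.30
Net displacement: 16.84 east, 46.74 north. Direction back to start is (-16.84, -46.74): bearing = atan2(-16.84, -46.74) mod 360° = 199.82° ≈ 200°.

200°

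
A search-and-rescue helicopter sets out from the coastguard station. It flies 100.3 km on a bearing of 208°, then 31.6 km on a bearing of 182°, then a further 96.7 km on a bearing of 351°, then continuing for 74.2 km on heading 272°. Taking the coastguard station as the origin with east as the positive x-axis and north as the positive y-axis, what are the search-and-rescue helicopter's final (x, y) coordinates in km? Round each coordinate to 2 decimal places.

Leg 1 (208°, 100.3 km): east 100.3 sin 208° = -47.09, north 100.3 cos 208° = -88.56
Leg 2 (182°, 31.6 km): east 31.6 sin 182° = -1.10, north 31.6 cos 182° = -31.58
Leg 3 (351°, 96.7 km): east 96.7 sin 351° = -15.13, north 96.7 cos 351° = 95.51
Leg 4 (272°, 74.2 km): east 74.2 sin 272° = -74.15, north 74.2 cos 272° = 2.59
Summing: -137.47 km east, -22.04 km north → (-137.47, -22.04).

(-137.47, -22.04)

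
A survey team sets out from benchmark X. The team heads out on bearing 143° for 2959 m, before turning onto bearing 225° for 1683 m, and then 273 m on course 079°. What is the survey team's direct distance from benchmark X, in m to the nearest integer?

3605 m

Leg 1 (143°, 2959 m): east 2959 sin 143° = 1780.77, north 2959 cos 143° = -2363.16
Leg 2 (225°, 1683 m): east 1683 sin 225° = -1190.06, north 1683 cos 225° = -1190.06
Leg 3 (079°, 273 m): east 273 sin 79° = 267.98, north 273 cos 79° = 52.09
Net: 858.69 east, -3501.13 north. Distance = √((858.69)² + (-3501.13)²) = 3604.897 m.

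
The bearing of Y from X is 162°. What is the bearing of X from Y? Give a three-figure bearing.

Back-bearing = 162° + 180° = 342°.

342°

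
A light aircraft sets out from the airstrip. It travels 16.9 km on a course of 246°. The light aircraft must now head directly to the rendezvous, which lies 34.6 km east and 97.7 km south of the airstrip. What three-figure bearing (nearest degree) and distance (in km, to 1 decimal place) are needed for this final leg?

Leg 1 (246°, 16.9 km): east 16.9 sin 246° = -15.44, north 16.9 cos 246° = -6.87
Current position: (-15.44, -6.87). Target: (34.6, -97.7). Remaining: Δeast = 50.04, Δnorth = -90.83.
Bearing = atan2(50.04, -90.83) mod 360° = 151.15°; distance = √((50.04)² + (-90.83)²) = 103.698 km.

151°, 103.7 km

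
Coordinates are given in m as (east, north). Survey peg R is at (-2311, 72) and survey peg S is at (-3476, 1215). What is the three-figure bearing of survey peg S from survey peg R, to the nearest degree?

314°

Δeast = -3476 − -2311 = -1165.00; Δnorth = 1215 − 72 = 1143.00.
Bearing = atan2(Δeast, Δnorth) mod 360° = 314.45° ≈ 314°.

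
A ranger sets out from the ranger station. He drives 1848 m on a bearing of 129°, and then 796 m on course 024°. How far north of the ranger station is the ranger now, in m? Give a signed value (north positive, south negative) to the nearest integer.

-436 m

Leg 1 (129°, 1848 m): east 1848 sin 129° = 1436.17, north 1848 cos 129° = -1162.98
Leg 2 (024°, 796 m): east 796 sin 24° = 323.76, north 796 cos 24° = 727.18
Net north component: -435.80 m.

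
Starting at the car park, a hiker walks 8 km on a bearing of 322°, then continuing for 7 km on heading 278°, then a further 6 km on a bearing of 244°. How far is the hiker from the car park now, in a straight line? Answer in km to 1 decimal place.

Leg 1 (322°, 8 km): east 8 sin 322° = -4.93, north 8 cos 322° = 6.30
Leg 2 (278°, 7 km): east 7 sin 278° = -6.93, north 7 cos 278° = 0.97
Leg 3 (244°, 6 km): east 6 sin 244° = -5.39, north 6 cos 244° = -2.63
Net: -17.25 east, 4.65 north. Distance = √((-17.25)² + (4.65)²) = 17.865 km.

17.9 km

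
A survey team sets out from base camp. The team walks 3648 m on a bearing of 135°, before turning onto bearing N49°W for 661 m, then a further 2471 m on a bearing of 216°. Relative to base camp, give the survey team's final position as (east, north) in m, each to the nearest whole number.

(628, -4145)

Leg 1 (135°, 3648 m): east 3648 sin 135° = 2579.53, north 3648 cos 135° = -2579.53
Leg 2 (N49°W, 661 m): east 661 sin 311° = -498.86, north 661 cos 311° = 433.66
Leg 3 (216°, 2471 m): east 2471 sin 216° = -1452.42, north 2471 cos 216° = -1999.08
Summing: 628.25 m east, -4144.95 m north → (628, -4145).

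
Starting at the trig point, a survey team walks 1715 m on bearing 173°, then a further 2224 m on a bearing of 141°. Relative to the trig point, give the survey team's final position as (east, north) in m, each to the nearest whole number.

Leg 1 (173°, 1715 m): east 1715 sin 173° = 209.01, north 1715 cos 173° = -1702.22
Leg 2 (141°, 2224 m): east 2224 sin 141° = 1399.61, north 2224 cos 141° = -1728.37
Summing: 1608.61 m east, -3430.59 m north → (1609, -3431).

(1609, -3431)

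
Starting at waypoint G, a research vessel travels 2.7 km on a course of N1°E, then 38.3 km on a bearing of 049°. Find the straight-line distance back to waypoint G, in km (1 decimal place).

40.2 km

Leg 1 (N1°E, 2.7 km): east 2.7 sin 1° = 0.05, north 2.7 cos 1° = 2.70
Leg 2 (049°, 38.3 km): east 38.3 sin 49° = 28.91, north 38.3 cos 49° = 25.13
Net: 28.95 east, 27.83 north. Distance = √((28.95)² + (27.83)²) = 40.157 km.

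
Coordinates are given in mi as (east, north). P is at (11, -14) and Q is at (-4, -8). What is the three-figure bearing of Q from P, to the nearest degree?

292°

Δeast = -4 − 11 = -15.00; Δnorth = -8 − -14 = 6.00.
Bearing = atan2(Δeast, Δnorth) mod 360° = 291.80° ≈ 292°.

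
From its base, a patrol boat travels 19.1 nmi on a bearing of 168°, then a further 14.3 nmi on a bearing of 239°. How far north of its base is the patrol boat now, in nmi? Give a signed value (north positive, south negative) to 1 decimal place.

Leg 1 (168°, 19.1 nmi): east 19.1 sin 168° = 3.97, north 19.1 cos 168° = -18.68
Leg 2 (239°, 14.3 nmi): east 14.3 sin 239° = -12.26, north 14.3 cos 239° = -7.37
Net north component: -26.05 nmi.

-26.0 nmi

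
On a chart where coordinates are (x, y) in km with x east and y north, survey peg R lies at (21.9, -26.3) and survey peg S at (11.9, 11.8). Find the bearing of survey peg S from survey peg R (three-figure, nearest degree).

345°

Δeast = 11.9 − 21.9 = -10.00; Δnorth = 11.8 − -26.3 = 38.10.
Bearing = atan2(Δeast, Δnorth) mod 360° = 345.29° ≈ 345°.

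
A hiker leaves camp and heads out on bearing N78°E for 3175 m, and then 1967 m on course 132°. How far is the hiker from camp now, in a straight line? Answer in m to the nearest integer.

4614 m

Leg 1 (N78°E, 3175 m): east 3175 sin 78° = 3105.62, north 3175 cos 78° = 660.12
Leg 2 (132°, 1967 m): east 1967 sin 132° = 1461.77, north 1967 cos 132° = -1316.18
Net: 4567.38 east, -656.06 north. Distance = √((4567.38)² + (-656.06)²) = 4614.262 m.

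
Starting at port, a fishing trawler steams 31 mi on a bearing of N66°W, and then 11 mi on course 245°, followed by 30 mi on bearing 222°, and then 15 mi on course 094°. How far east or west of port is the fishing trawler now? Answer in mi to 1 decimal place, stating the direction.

Leg 1 (N66°W, 31 mi): east 31 sin 294° = -28.32, north 31 cos 294° = 12.61
Leg 2 (245°, 11 mi): east 11 sin 245° = -9.97, north 11 cos 245° = -4.65
Leg 3 (222°, 30 mi): east 30 sin 222° = -20.07, north 30 cos 222° = -22.29
Leg 4 (094°, 15 mi): east 15 sin 94° = 14.96, north 15 cos 94° = -1.05
Net east component: -43.40 mi.

43.4 mi west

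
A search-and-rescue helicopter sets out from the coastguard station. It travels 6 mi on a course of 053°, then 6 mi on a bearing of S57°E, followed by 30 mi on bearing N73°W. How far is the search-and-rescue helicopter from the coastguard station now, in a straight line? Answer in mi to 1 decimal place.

Leg 1 (053°, 6 mi): east 6 sin 53° = 4.79, north 6 cos 53° = 3.61
Leg 2 (S57°E, 6 mi): east 6 sin 123° = 5.03, north 6 cos 123° = -3.27
Leg 3 (N73°W, 30 mi): east 30 sin 287° = -28.69, north 30 cos 287° = 8.77
Net: -18.87 east, 9.11 north. Distance = √((-18.87)² + (9.11)²) = 20.952 mi.

21.0 mi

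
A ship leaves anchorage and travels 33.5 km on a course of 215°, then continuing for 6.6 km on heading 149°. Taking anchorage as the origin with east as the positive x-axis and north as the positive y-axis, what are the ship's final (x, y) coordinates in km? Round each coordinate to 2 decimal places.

Leg 1 (215°, 33.5 km): east 33.5 sin 215° = -19.21, north 33.5 cos 215° = -27.44
Leg 2 (149°, 6.6 km): east 6.6 sin 149° = 3.40, north 6.6 cos 149° = -5.66
Summing: -15.82 km east, -33.10 km north → (-15.82, -33.10).

(-15.82, -33.10)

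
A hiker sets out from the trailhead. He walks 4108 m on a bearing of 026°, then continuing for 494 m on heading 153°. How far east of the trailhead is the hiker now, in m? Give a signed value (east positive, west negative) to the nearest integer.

Leg 1 (026°, 4108 m): east 4108 sin 26° = 1800.83, north 4108 cos 26° = 3692.25
Leg 2 (153°, 494 m): east 494 sin 153° = 224.27, north 494 cos 153° = -440.16
Net east component: 2025.10 m.

2025 m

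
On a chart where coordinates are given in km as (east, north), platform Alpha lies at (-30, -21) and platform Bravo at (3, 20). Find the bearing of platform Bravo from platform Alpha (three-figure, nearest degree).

Δeast = 3 − -30 = 33.00; Δnorth = 20 − -21 = 41.00.
Bearing = atan2(Δeast, Δnorth) mod 360° = 38.83° ≈ 039°.

039°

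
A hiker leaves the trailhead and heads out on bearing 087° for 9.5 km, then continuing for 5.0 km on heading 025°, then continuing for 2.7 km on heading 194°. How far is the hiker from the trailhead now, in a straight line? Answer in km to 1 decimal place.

Leg 1 (087°, 9.5 km): east 9.5 sin 87° = 9.49, north 9.5 cos 87° = 0.50
Leg 2 (025°, 5.0 km): east 5.0 sin 25° = 2.11, north 5.0 cos 25° = 4.53
Leg 3 (194°, 2.7 km): east 2.7 sin 194° = -0.65, north 2.7 cos 194° = -2.62
Net: 10.95 east, 2.41 north. Distance = √((10.95)² + (2.41)²) = 11.209 km.

11.2 km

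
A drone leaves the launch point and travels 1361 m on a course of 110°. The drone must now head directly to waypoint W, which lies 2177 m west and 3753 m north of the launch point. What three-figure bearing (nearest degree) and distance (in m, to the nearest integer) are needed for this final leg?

Leg 1 (110°, 1361 m): east 1361 sin 110° = 1278.92, north 1361 cos 110° = -465.49
Current position: (1278.92, -465.49). Target: (-2177, 3753). Remaining: Δeast = -3455.92, Δnorth = 4218.49.
Bearing = atan2(-3455.92, 4218.49) mod 360° = 320.67°; distance = √((-3455.92)² + (4218.49)²) = 5453.352 m.

321°, 5453 m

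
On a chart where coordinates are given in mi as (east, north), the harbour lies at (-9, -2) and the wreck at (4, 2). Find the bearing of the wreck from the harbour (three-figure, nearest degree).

Δeast = 4 − -9 = 13.00; Δnorth = 2 − -2 = 4.00.
Bearing = atan2(Δeast, Δnorth) mod 360° = 72.90° ≈ 073°.

073°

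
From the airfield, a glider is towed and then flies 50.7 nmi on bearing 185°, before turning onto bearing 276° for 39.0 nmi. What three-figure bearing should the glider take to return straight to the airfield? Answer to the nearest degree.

Leg 1 (185°, 50.7 nmi): east 50.7 sin 185° = -4.42, north 50.7 cos 185° = -50.51
Leg 2 (276°, 39.0 nmi): east 39.0 sin 276° = -38.79, north 39.0 cos 276° = 4.08
Net displacement: -43.21 east, -46.43 north. Direction back to start is (43.21, 46.43): bearing = atan2(43.21, 46.43) mod 360° = 42.94° ≈ 043°.

043°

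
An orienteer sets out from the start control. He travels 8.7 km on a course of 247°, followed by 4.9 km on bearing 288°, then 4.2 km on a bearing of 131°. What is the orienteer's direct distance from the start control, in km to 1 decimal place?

Leg 1 (247°, 8.7 km): east 8.7 sin 247° = -8.01, north 8.7 cos 247° = -3.40
Leg 2 (288°, 4.9 km): east 4.9 sin 288° = -4.66, north 4.9 cos 288° = 1.51
Leg 3 (131°, 4.2 km): east 4.2 sin 131° = 3.17, north 4.2 cos 131° = -2.76
Net: -9.50 east, -4.64 north. Distance = √((-9.50)² + (-4.64)²) = 10.572 km.

10.6 km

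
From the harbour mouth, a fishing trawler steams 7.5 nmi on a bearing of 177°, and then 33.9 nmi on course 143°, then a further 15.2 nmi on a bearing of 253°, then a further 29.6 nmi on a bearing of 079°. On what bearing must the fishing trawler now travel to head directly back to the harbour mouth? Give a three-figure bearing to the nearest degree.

Leg 1 (177°, 7.5 nmi): east 7.5 sin 177° = 0.39, north 7.5 cos 177° = -7.49
Leg 2 (143°, 33.9 nmi): east 33.9 sin 143° = 20.40, north 33.9 cos 143° = -27.07
Leg 3 (253°, 15.2 nmi): east 15.2 sin 253° = -14.54, north 15.2 cos 253° = -4.44
Leg 4 (079°, 29.6 nmi): east 29.6 sin 79° = 29.06, north 29.6 cos 79° = 5.65
Net displacement: 35.31 east, -33.36 north. Direction back to start is (-35.31, 33.36): bearing = atan2(-35.31, 33.36) mod 360° = 313.37° ≈ 313°.

313°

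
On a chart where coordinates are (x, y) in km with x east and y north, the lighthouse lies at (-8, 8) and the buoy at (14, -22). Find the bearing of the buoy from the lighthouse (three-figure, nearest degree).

144°

Δeast = 14 − -8 = 22.00; Δnorth = -22 − 8 = -30.00.
Bearing = atan2(Δeast, Δnorth) mod 360° = 143.75° ≈ 144°.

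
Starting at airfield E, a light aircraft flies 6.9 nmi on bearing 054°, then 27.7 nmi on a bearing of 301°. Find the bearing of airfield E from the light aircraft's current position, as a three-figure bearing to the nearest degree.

135°

Leg 1 (054°, 6.9 nmi): east 6.9 sin 54° = 5.58, north 6.9 cos 54° = 4.06
Leg 2 (301°, 27.7 nmi): east 27.7 sin 301° = -23.74, north 27.7 cos 301° = 14.27
Net displacement: -18.16 east, 18.32 north. Direction back to start is (18.16, -18.32): bearing = atan2(18.16, -18.32) mod 360° = 135.25° ≈ 135°.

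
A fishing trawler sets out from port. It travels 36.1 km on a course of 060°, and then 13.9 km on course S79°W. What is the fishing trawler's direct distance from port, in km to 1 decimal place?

Leg 1 (060°, 36.1 km): east 36.1 sin 60° = 31.26, north 36.1 cos 60° = 18.05
Leg 2 (S79°W, 13.9 km): east 13.9 sin 259° = -13.64, north 13.9 cos 259° = -2.65
Net: 17.62 east, 15.40 north. Distance = √((17.62)² + (15.40)²) = 23.399 km.

23.4 km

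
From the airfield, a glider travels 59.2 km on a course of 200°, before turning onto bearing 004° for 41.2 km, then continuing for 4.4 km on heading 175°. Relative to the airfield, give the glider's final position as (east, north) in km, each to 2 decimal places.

(-16.99, -18.91)

Leg 1 (200°, 59.2 km): east 59.2 sin 200° = -20.25, north 59.2 cos 200° = -55.63
Leg 2 (004°, 41.2 km): east 41.2 sin 4° = 2.87, north 41.2 cos 4° = 41.10
Leg 3 (175°, 4.4 km): east 4.4 sin 175° = 0.38, north 4.4 cos 175° = -4.38
Summing: -16.99 km east, -18.91 km north → (-16.99, -18.91).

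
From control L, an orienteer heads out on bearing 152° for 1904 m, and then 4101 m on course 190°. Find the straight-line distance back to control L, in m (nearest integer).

5723 m

Leg 1 (152°, 1904 m): east 1904 sin 152° = 893.87, north 1904 cos 152° = -1681.13
Leg 2 (190°, 4101 m): east 4101 sin 190° = -712.13, north 4101 cos 190° = -4038.70
Net: 181.74 east, -5719.83 north. Distance = √((181.74)² + (-5719.83)²) = 5722.715 m.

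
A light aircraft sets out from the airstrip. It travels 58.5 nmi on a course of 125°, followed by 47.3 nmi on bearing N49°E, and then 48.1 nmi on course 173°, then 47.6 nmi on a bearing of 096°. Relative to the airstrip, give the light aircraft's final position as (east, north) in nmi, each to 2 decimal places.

Leg 1 (125°, 58.5 nmi): east 58.5 sin 125° = 47.92, north 58.5 cos 125° = -33.55
Leg 2 (N49°E, 47.3 nmi): east 47.3 sin 49° = 35.70, north 47.3 cos 49° = 31.03
Leg 3 (173°, 48.1 nmi): east 48.1 sin 173° = 5.86, north 48.1 cos 173° = -47.74
Leg 4 (096°, 47.6 nmi): east 47.6 sin 96° = 47.34, north 47.6 cos 96° = -4.98
Summing: 136.82 nmi east, -55.24 nmi north → (136.82, -55.24).

(136.82, -55.24)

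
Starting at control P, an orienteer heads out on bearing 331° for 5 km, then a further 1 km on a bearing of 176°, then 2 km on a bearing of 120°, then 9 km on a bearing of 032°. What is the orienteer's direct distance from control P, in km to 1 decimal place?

Leg 1 (331°, 5 km): east 5 sin 331° = -2.42, north 5 cos 331° = 4.37
Leg 2 (176°, 1 km): east 1 sin 176° = 0.07, north 1 cos 176° = -1.00
Leg 3 (120°, 2 km): east 2 sin 120° = 1.73, north 2 cos 120° = -1.00
Leg 4 (032°, 9 km): east 9 sin 32° = 4.77, north 9 cos 32° = 7.63
Net: 4.15 east, 10.01 north. Distance = √((4.15)² + (10.01)²) = 10.833 km.

10.8 km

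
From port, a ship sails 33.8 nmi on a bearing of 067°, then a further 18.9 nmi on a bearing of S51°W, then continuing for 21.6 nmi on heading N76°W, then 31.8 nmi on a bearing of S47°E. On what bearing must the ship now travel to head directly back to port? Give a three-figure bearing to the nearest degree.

309°

Leg 1 (067°, 33.8 nmi): east 33.8 sin 67° = 31.11, north 33.8 cos 67° = 13.21
Leg 2 (S51°W, 18.9 nmi): east 18.9 sin 231° = -14.69, north 18.9 cos 231° = -11.89
Leg 3 (N76°W, 21.6 nmi): east 21.6 sin 284° = -20.96, north 21.6 cos 284° = 5.23
Leg 4 (S47°E, 31.8 nmi): east 31.8 sin 133° = 23.26, north 31.8 cos 133° = -21.69
Net displacement: 18.72 east, -15.15 north. Direction back to start is (-18.72, 15.15): bearing = atan2(-18.72, 15.15) mod 360° = 308.98° ≈ 309°.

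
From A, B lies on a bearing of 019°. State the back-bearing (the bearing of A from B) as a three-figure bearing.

Back-bearing = 019° + 180° = 199°.

199°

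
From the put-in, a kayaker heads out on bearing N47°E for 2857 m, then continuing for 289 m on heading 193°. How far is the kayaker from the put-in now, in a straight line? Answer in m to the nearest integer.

Leg 1 (N47°E, 2857 m): east 2857 sin 47° = 2089.48, north 2857 cos 47° = 1948.47
Leg 2 (193°, 289 m): east 289 sin 193° = -65.01, north 289 cos 193° = -281.59
Net: 2024.47 east, 1666.88 north. Distance = √((2024.47)² + (1666.88)²) = 2622.392 m.

2622 m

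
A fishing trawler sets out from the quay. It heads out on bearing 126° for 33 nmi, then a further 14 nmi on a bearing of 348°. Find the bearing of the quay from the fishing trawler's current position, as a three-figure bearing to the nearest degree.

283°

Leg 1 (126°, 33 nmi): east 33 sin 126° = 26.70, north 33 cos 126° = -19.40
Leg 2 (348°, 14 nmi): east 14 sin 348° = -2.91, north 14 cos 348° = 13.69
Net displacement: 23.79 east, -5.70 north. Direction back to start is (-23.79, 5.70): bearing = atan2(-23.79, 5.70) mod 360° = 283.48° ≈ 283°.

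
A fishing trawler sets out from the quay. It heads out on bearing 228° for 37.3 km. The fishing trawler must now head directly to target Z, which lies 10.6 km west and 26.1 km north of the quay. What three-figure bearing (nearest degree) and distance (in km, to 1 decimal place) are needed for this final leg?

019°, 53.9 km

Leg 1 (228°, 37.3 km): east 37.3 sin 228° = -27.72, north 37.3 cos 228° = -24.96
Current position: (-27.72, -24.96). Target: (-10.6, 26.1). Remaining: Δeast = 17.12, Δnorth = 51.06.
Bearing = atan2(17.12, 51.06) mod 360° = 18.54°; distance = √((17.12)² + (51.06)²) = 53.852 km.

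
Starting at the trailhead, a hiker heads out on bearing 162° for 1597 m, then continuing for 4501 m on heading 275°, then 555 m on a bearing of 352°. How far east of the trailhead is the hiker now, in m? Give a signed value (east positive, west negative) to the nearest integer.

-4068 m

Leg 1 (162°, 1597 m): east 1597 sin 162° = 493.50, north 1597 cos 162° = -1518.84
Leg 2 (275°, 4501 m): east 4501 sin 275° = -4483.87, north 4501 cos 275° = 392.29
Leg 3 (352°, 555 m): east 555 sin 352° = -77.24, north 555 cos 352° = 549.60
Net east component: -4067.61 m.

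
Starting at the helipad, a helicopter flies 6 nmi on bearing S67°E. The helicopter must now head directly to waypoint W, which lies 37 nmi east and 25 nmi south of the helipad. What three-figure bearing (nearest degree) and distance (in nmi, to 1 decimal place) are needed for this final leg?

Leg 1 (S67°E, 6 nmi): east 6 sin 113° = 5.52, north 6 cos 113° = -2.34
Current position: (5.52, -2.34). Target: (37, -25). Remaining: Δeast = 31.48, Δnorth = -22.66.
Bearing = atan2(31.48, -22.66) mod 360° = 125.74°; distance = √((31.48)² + (-22.66)²) = 38.782 nmi.

126°, 38.8 nmi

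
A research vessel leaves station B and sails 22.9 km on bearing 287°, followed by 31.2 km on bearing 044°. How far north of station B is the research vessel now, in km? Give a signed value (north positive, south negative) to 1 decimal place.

Leg 1 (287°, 22.9 km): east 22.9 sin 287° = -21.90, north 22.9 cos 287° = 6.70
Leg 2 (044°, 31.2 km): east 31.2 sin 44° = 21.67, north 31.2 cos 44° = 22.44
Net north component: 29.14 km.

29.1 km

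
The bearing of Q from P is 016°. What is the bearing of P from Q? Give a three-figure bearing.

196°

Back-bearing = 016° + 180° = 196°.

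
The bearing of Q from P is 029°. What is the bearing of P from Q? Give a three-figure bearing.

209°

Back-bearing = 029° + 180° = 209°.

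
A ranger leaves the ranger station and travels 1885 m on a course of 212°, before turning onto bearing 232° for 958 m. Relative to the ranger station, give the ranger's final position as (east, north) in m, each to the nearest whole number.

Leg 1 (212°, 1885 m): east 1885 sin 212° = -998.90, north 1885 cos 212° = -1598.57
Leg 2 (232°, 958 m): east 958 sin 232° = -754.91, north 958 cos 232° = -589.80
Summing: -1753.81 m east, -2188.37 m north → (-1754, -2188).

(-1754, -2188)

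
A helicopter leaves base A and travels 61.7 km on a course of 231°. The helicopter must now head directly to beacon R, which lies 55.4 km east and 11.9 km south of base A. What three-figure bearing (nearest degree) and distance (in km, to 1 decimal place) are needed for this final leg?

Leg 1 (231°, 61.7 km): east 61.7 sin 231° = -47.95, north 61.7 cos 231° = -38.83
Current position: (-47.95, -38.83). Target: (55.4, -11.9). Remaining: Δeast = 103.35, Δnorth = 26.93.
Bearing = atan2(103.35, 26.93) mod 360° = 75.40°; distance = √((103.35)² + (26.93)²) = 106.801 km.

075°, 106.8 km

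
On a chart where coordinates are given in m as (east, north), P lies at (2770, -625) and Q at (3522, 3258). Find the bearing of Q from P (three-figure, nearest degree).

011°

Δeast = 3522 − 2770 = 752.00; Δnorth = 3258 − -625 = 3883.00.
Bearing = atan2(Δeast, Δnorth) mod 360° = 10.96° ≈ 011°.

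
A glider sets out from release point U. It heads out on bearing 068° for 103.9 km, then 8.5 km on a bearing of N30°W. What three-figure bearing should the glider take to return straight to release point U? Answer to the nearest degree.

Leg 1 (068°, 103.9 km): east 103.9 sin 68° = 96.33, north 103.9 cos 68° = 38.92
Leg 2 (N30°W, 8.5 km): east 8.5 sin 330° = -4.25, north 8.5 cos 330° = 7.36
Net displacement: 92.08 east, 46.28 north. Direction back to start is (-92.08, -46.28): bearing = atan2(-92.08, -46.28) mod 360° = 243.32° ≈ 243°.

243°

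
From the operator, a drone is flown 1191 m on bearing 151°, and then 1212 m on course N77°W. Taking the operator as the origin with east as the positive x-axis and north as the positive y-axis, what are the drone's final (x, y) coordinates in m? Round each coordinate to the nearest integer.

(-604, -769)

Leg 1 (151°, 1191 m): east 1191 sin 151° = 577.41, north 1191 cos 151° = -1041.67
Leg 2 (N77°W, 1212 m): east 1212 sin 283° = -1180.94, north 1212 cos 283° = 272.64
Summing: -603.53 m east, -769.03 m north → (-604, -769).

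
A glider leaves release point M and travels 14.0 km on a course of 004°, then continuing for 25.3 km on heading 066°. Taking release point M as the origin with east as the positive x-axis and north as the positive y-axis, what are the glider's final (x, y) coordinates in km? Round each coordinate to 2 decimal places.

Leg 1 (004°, 14.0 km): east 14.0 sin 4° = 0.98, north 14.0 cos 4° = 13.97
Leg 2 (066°, 25.3 km): east 25.3 sin 66° = 23.11, north 25.3 cos 66° = 10.29
Summing: 24.09 km east, 24.26 km north → (24.09, 24.26).

(24.09, 24.26)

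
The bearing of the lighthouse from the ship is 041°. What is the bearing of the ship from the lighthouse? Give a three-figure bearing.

221°

Back-bearing = 041° + 180° = 221°.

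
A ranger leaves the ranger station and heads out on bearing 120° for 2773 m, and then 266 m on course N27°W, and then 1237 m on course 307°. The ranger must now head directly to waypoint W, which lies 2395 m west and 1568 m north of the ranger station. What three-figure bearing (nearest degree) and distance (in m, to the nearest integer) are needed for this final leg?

Leg 1 (120°, 2773 m): east 2773 sin 120° = 2401.49, north 2773 cos 120° = -1386.50
Leg 2 (N27°W, 266 m): east 266 sin 333° = -120.76, north 266 cos 333° = 237.01
Leg 3 (307°, 1237 m): east 1237 sin 307° = -987.91, north 1237 cos 307° = 744.45
Current position: (1292.81, -405.05). Target: (-2395, 1568). Remaining: Δeast = -3687.81, Δnorth = 1973.05.
Bearing = atan2(-3687.81, 1973.05) mod 360° = 298.15°; distance = √((-3687.81)² + (1973.05)²) = 4182.451 m.

298°, 4182 m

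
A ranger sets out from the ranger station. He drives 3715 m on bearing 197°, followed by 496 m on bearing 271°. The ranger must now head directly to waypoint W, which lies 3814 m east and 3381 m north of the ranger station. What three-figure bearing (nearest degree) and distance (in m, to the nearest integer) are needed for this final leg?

038°, 8779 m

Leg 1 (197°, 3715 m): east 3715 sin 197° = -1086.16, north 3715 cos 197° = -3552.67
Leg 2 (271°, 496 m): east 496 sin 271° = -495.92, north 496 cos 271° = 8.66
Current position: (-1582.09, -3544.02). Target: (3814, 3381). Remaining: Δeast = 5396.09, Δnorth = 6925.02.
Bearing = atan2(5396.09, 6925.02) mod 360° = 37.93°; distance = √((5396.09)² + (6925.02)²) = 8779.156 m.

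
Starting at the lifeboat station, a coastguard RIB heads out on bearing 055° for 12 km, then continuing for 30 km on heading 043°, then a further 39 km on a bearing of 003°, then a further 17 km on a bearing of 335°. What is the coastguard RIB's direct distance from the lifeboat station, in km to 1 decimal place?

86.9 km

Leg 1 (055°, 12 km): east 12 sin 55° = 9.83, north 12 cos 55° = 6.88
Leg 2 (043°, 30 km): east 30 sin 43° = 20.46, north 30 cos 43° = 21.94
Leg 3 (003°, 39 km): east 39 sin 3° = 2.04, north 39 cos 3° = 38.95
Leg 4 (335°, 17 km): east 17 sin 335° = -7.18, north 17 cos 335° = 15.41
Net: 25.15 east, 83.18 north. Distance = √((25.15)² + (83.18)²) = 86.895 km.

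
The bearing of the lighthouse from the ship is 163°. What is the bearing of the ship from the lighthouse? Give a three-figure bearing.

343°

Back-bearing = 163° + 180° = 343°.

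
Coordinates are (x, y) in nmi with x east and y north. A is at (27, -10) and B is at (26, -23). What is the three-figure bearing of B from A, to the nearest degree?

184°

Δeast = 26 − 27 = -1.00; Δnorth = -23 − -10 = -13.00.
Bearing = atan2(Δeast, Δnorth) mod 360° = 184.40° ≈ 184°.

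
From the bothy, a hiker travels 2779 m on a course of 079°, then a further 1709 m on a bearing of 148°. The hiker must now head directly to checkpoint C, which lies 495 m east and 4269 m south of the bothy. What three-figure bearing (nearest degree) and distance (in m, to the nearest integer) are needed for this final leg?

Leg 1 (079°, 2779 m): east 2779 sin 79° = 2727.94, north 2779 cos 79° = 530.26
Leg 2 (148°, 1709 m): east 1709 sin 148° = 905.63, north 1709 cos 148° = -1449.31
Current position: (3633.57, -919.06). Target: (495, -4269). Remaining: Δeast = -3138.57, Δnorth = -3349.94.
Bearing = atan2(-3138.57, -3349.94) mod 360° = 223.13°; distance = √((-3138.57)² + (-3349.94)²) = 4590.509 m.

223°, 4591 m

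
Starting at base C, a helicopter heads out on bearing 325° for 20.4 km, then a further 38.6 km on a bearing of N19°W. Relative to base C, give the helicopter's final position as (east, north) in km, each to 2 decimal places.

(-24.27, 53.21)

Leg 1 (325°, 20.4 km): east 20.4 sin 325° = -11.70, north 20.4 cos 325° = 16.71
Leg 2 (N19°W, 38.6 km): east 38.6 sin 341° = -12.57, north 38.6 cos 341° = 36.50
Summing: -24.27 km east, 53.21 km north → (-24.27, 53.21).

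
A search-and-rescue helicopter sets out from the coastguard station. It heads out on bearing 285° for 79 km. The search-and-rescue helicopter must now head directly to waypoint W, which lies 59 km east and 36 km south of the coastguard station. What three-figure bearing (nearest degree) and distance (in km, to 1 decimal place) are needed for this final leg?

Leg 1 (285°, 79 km): east 79 sin 285° = -76.31, north 79 cos 285° = 20.45
Current position: (-76.31, 20.45). Target: (59, -36). Remaining: Δeast = 135.31, Δnorth = -56.45.
Bearing = atan2(135.31, -56.45) mod 360° = 112.64°; distance = √((135.31)² + (-56.45)²) = 146.610 km.

113°, 146.6 km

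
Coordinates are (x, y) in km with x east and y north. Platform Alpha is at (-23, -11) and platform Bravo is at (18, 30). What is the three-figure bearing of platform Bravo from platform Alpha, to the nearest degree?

045°

Δeast = 18 − -23 = 41.00; Δnorth = 30 − -11 = 41.00.
Bearing = atan2(Δeast, Δnorth) mod 360° = 45.00° ≈ 045°.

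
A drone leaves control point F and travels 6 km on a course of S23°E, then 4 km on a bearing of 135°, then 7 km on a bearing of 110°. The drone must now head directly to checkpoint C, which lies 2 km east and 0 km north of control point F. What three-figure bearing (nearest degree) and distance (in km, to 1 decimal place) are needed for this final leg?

Leg 1 (S23°E, 6 km): east 6 sin 157° = 2.34, north 6 cos 157° = -5.52
Leg 2 (135°, 4 km): east 4 sin 135° = 2.83, north 4 cos 135° = -2.83
Leg 3 (110°, 7 km): east 7 sin 110° = 6.58, north 7 cos 110° = -2.39
Current position: (11.75, -10.75). Target: (2, 0). Remaining: Δeast = -9.75, Δnorth = 10.75.
Bearing = atan2(-9.75, 10.75) mod 360° = 317.78°; distance = √((-9.75)² + (10.75)²) = 14.510 km.

318°, 14.5 km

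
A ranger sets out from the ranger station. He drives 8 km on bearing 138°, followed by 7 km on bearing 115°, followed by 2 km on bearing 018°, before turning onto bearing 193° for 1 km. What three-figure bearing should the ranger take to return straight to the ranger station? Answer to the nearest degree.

Leg 1 (138°, 8 km): east 8 sin 138° = 5.35, north 8 cos 138° = -5.95
Leg 2 (115°, 7 km): east 7 sin 115° = 6.34, north 7 cos 115° = -2.96
Leg 3 (018°, 2 km): east 2 sin 18° = 0.62, north 2 cos 18° = 1.90
Leg 4 (193°, 1 km): east 1 sin 193° = -0.22, north 1 cos 193° = -0.97
Net displacement: 12.09 east, -7.98 north. Direction back to start is (-12.09, 7.98): bearing = atan2(-12.09, 7.98) mod 360° = 303.41° ≈ 303°.

303°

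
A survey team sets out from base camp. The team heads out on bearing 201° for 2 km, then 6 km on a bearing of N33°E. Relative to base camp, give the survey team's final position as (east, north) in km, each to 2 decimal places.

(2.55, 3.16)

Leg 1 (201°, 2 km): east 2 sin 201° = -0.72, north 2 cos 201° = -1.87
Leg 2 (N33°E, 6 km): east 6 sin 33° = 3.27, north 6 cos 33° = 5.03
Summing: 2.55 km east, 3.16 km north → (2.55, 3.16).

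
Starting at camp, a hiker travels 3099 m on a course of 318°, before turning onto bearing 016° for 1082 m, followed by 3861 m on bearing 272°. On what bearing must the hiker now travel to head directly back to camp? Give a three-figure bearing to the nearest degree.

Leg 1 (318°, 3099 m): east 3099 sin 318° = -2073.64, north 3099 cos 318° = 2303.01
Leg 2 (016°, 1082 m): east 1082 sin 16° = 298.24, north 1082 cos 16° = 1040.09
Leg 3 (272°, 3861 m): east 3861 sin 272° = -3858.65, north 3861 cos 272° = 134.75
Net displacement: -5634.04 east, 3477.84 north. Direction back to start is (5634.04, -3477.84): bearing = atan2(5634.04, -3477.84) mod 360° = 121.69° ≈ 122°.

122°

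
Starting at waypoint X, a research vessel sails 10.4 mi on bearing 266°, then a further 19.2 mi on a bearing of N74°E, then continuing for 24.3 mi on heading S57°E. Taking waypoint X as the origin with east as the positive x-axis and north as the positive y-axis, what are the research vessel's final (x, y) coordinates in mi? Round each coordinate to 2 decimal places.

(28.46, -8.67)

Leg 1 (266°, 10.4 mi): east 10.4 sin 266° = -10.37, north 10.4 cos 266° = -0.73
Leg 2 (N74°E, 19.2 mi): east 19.2 sin 74° = 18.46, north 19.2 cos 74° = 5.29
Leg 3 (S57°E, 24.3 mi): east 24.3 sin 123° = 20.38, north 24.3 cos 123° = -13.23
Summing: 28.46 mi east, -8.67 mi north → (28.46, -8.67).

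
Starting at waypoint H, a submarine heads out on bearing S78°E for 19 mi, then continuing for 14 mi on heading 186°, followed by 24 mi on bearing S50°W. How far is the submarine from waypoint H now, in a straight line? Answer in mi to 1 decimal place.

Leg 1 (S78°E, 19 mi): east 19 sin 102° = 18.58, north 19 cos 102° = -3.95
Leg 2 (186°, 14 mi): east 14 sin 186° = -1.46, north 14 cos 186° = -13.92
Leg 3 (S50°W, 24 mi): east 24 sin 230° = -18.39, north 24 cos 230° = -15.43
Net: -1.26 east, -33.30 north. Distance = √((-1.26)² + (-33.30)²) = 33.324 mi.

33.3 mi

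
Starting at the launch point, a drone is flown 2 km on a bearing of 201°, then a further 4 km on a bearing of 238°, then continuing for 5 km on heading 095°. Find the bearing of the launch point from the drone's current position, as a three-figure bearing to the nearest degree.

Leg 1 (201°, 2 km): east 2 sin 201° = -0.72, north 2 cos 201° = -1.87
Leg 2 (238°, 4 km): east 4 sin 238° = -3.39, north 4 cos 238° = -2.12
Leg 3 (095°, 5 km): east 5 sin 95° = 4.98, north 5 cos 95° = -0.44
Net displacement: 0.87 east, -4.42 north. Direction back to start is (-0.87, 4.42): bearing = atan2(-0.87, 4.42) mod 360° = 348.85° ≈ 349°.

349°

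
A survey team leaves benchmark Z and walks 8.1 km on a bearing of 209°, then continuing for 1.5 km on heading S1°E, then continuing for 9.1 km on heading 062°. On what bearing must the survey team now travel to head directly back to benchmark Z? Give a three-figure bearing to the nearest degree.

316°

Leg 1 (209°, 8.1 km): east 8.1 sin 209° = -3.93, north 8.1 cos 209° = -7.08
Leg 2 (S1°E, 1.5 km): east 1.5 sin 179° = 0.03, north 1.5 cos 179° = -1.50
Leg 3 (062°, 9.1 km): east 9.1 sin 62° = 8.03, north 9.1 cos 62° = 4.27
Net displacement: 4.13 east, -4.31 north. Direction back to start is (-4.13, 4.31): bearing = atan2(-4.13, 4.31) mod 360° = 316.21° ≈ 316°.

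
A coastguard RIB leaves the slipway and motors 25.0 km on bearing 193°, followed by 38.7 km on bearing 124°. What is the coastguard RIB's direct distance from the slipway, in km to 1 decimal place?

Leg 1 (193°, 25.0 km): east 25.0 sin 193° = -5.62, north 25.0 cos 193° = -24.36
Leg 2 (124°, 38.7 km): east 38.7 sin 124° = 32.08, north 38.7 cos 124° = -21.64
Net: 26.46 east, -46.00 north. Distance = √((26.46)² + (-46.00)²) = 53.067 km.

53.1 km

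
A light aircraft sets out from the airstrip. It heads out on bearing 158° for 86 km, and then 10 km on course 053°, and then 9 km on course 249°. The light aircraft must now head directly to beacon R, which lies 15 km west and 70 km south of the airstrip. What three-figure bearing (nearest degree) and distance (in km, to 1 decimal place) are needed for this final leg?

Leg 1 (158°, 86 km): east 86 sin 158° = 32.22, north 86 cos 158° = -79.74
Leg 2 (053°, 10 km): east 10 sin 53° = 7.99, north 10 cos 53° = 6.02
Leg 3 (249°, 9 km): east 9 sin 249° = -8.40, north 9 cos 249° = -3.23
Current position: (31.80, -76.94). Target: (-15, -70). Remaining: Δeast = -46.80, Δnorth = 6.94.
Bearing = atan2(-46.80, 6.94) mod 360° = 278.44°; distance = √((-46.80)² + (6.94)²) = 47.313 km.

278°, 47.3 km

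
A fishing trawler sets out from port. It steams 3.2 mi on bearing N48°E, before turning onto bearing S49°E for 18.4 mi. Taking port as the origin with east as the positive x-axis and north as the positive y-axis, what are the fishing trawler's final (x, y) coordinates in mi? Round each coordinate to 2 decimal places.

(16.26, -9.93)

Leg 1 (N48°E, 3.2 mi): east 3.2 sin 48° = 2.38, north 3.2 cos 48° = 2.14
Leg 2 (S49°E, 18.4 mi): east 18.4 sin 131° = 13.89, north 18.4 cos 131° = -12.07
Summing: 16.26 mi east, -9.93 mi north → (16.26, -9.93).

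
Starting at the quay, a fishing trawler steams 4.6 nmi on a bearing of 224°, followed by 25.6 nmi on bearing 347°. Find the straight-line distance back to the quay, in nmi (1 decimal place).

Leg 1 (224°, 4.6 nmi): east 4.6 sin 224° = -3.20, north 4.6 cos 224° = -3.31
Leg 2 (347°, 25.6 nmi): east 25.6 sin 347° = -5.76, north 25.6 cos 347° = 24.94
Net: -8.95 east, 21.63 north. Distance = √((-8.95)² + (21.63)²) = 23.415 nmi.

23.4 nmi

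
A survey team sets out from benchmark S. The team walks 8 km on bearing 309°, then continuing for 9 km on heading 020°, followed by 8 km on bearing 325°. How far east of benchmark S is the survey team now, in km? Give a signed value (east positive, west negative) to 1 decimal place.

Leg 1 (309°, 8 km): east 8 sin 309° = -6.22, north 8 cos 309° = 5.03
Leg 2 (020°, 9 km): east 9 sin 20° = 3.08, north 9 cos 20° = 8.46
Leg 3 (325°, 8 km): east 8 sin 325° = -4.59, north 8 cos 325° = 6.55
Net east component: -7.73 km.

-7.7 km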